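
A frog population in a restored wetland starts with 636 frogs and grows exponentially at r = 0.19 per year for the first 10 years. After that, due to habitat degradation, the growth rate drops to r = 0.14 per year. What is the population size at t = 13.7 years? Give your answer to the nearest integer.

Phase 1: N(10) = 636·e^(0.19×10) = 636·e^1.9 = 4252.23.
Phase 2 runs for 13.7 − 10 = 3.7 years at r = 0.14.
N(13.7) = 4252.23·e^(0.14×3.7) = 4252.23·e^0.518 = 7138.08.

7138 frogs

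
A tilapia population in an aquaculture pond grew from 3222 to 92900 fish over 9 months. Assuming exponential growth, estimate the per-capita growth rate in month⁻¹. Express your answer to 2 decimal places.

0.37 per month

From N(t) = N₀·e^(rt): e^(r·9) = 92900/3222 = 28.833.
r·9 = ln(28.833) = 3.3615, so r = 3.3615/9 = 0.3735.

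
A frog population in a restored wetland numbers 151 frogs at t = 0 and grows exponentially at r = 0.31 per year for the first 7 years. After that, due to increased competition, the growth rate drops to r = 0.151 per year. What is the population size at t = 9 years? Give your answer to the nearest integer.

Phase 1: N(7) = 151·e^(0.31×7) = 151·e^2.17 = 1322.5.
Phase 2 runs for 9 − 7 = 2 years at r = 0.151.
N(9) = 1322.5·e^(0.151×2) = 1322.5·e^0.302 = 1788.76.

1789 frogs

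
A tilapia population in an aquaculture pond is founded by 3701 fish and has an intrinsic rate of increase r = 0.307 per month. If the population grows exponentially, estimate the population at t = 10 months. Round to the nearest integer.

N(t) = N₀·e^(rt) = 3701 × e^(0.307×10) = 3701 × e^3.07.
e^3.07 ≈ 21.542, so N ≈ 3701 × 21.542 = 79726.6.

79727 fish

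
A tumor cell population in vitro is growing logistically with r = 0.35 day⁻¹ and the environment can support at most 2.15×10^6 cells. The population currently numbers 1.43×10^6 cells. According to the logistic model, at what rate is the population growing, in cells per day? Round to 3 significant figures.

dN/dt = rN(1 − N/K) = 0.35 × 1.43×10^6 × (1 − 1.43×10^6/2.15×10^6).
1 − 1.43×10^6/2.15×10^6 = 0.33488; dN/dt = 0.35 × 1.43×10^6 × 0.33488 = 1.67609×10^5.

168000 cells per day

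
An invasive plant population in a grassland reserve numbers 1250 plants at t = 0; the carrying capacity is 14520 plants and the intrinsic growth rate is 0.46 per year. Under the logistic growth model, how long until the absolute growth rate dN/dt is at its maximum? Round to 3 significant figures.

Logistic growth is fastest at N = K/2 = 7260.
A = (K − N₀)/N₀ = 10.616. Set K/(1 + A·e^(−rt)) = K/2 → A·e^(−rt) = 1.
e^(−0.46t) = 1/10.616 = 0.0941974, so t = ln(10.616)/0.46 = 2.3624/0.46 = 5.1356.

5.14 years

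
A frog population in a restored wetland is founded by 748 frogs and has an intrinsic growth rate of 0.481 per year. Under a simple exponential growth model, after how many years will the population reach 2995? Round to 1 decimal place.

2.9 years

Set N₀·e^(rt) = 2995: e^(0.481·t) = 2995/748 = 4.004.
0.481·t = ln(4.004) = 1.3873, so t = 1.3873/0.481 = 2.8842.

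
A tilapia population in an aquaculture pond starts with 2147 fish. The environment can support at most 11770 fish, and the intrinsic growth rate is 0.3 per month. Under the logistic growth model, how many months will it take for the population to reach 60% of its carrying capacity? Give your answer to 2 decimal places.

6.35 months

A = (K − N₀)/N₀ = (11770 − 2147)/2147 = 4.4821.
Solve 11770/(1 + 4.4821·e^(−0.3t)) = 7062: 1 + 4.4821·e^(−0.3t) = 1.6667, so e^(−0.3t) = 0.148741.
−0.3·t = ln(0.148741) = -1.9055, so t = 1.9055/0.3 = 6.3518.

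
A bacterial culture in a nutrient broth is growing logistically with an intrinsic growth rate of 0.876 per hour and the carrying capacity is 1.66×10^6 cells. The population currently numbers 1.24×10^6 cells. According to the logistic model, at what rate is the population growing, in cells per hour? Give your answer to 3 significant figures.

275000 cells per hour

dN/dt = rN(1 − N/K) = 0.876 × 1.24×10^6 × (1 − 1.24×10^6/1.66×10^6).
1 − 1.24×10^6/1.66×10^6 = 0.25301; dN/dt = 0.876 × 1.24×10^6 × 0.25301 = 2.74832×10^5.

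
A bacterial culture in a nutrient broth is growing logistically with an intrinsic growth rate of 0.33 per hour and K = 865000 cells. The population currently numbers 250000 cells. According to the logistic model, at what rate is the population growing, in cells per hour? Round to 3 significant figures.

58700 cells per hour

dN/dt = rN(1 − N/K) = 0.33 × 250000 × (1 − 250000/865000).
1 − 250000/865000 = 0.71098; dN/dt = 0.33 × 250000 × 0.71098 = 58656.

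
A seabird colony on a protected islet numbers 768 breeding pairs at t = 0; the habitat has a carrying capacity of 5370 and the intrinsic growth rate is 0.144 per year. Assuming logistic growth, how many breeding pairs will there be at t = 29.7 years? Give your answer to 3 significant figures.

A = (K − N₀)/N₀ = (5370 − 768)/768 = 5.9922.
N(t) = K/(1 + A·e^(−rt)) = 5370/(1 + 5.9922×e^(−0.144×29.7)).
e^(−4.277) = 0.013887; denominator = 1 + 5.9922×0.013887 = 1.0832.
N = 5370/1.0832 = 4957.47.

4960 breeding pairs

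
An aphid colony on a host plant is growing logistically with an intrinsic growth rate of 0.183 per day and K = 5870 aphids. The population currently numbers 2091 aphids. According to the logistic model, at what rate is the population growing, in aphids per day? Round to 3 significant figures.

246 aphids per day

dN/dt = rN(1 − N/K) = 0.183 × 2091 × (1 − 2091/5870).
1 − 2091/5870 = 0.64378; dN/dt = 0.183 × 2091 × 0.64378 = 246.35.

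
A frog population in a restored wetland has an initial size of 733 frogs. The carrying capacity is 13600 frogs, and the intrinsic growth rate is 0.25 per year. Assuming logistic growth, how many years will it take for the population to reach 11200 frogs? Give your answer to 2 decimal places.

17.62 years

A = (K − N₀)/N₀ = (13600 − 733)/733 = 17.554.
Solve 13600/(1 + 17.554·e^(−0.25t)) = 11200: 1 + 17.554·e^(−0.25t) = 1.2143, so e^(−0.25t) = 0.0122073.
−0.25·t = ln(0.0122073) = -4.4057, so t = 4.4057/0.25 = 17.623.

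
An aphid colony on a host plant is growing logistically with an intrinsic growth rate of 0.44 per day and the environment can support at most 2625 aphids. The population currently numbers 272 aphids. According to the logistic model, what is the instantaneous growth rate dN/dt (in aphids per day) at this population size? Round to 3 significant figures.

107 aphids per day

dN/dt = rN(1 − N/K) = 0.44 × 272 × (1 − 272/2625).
1 − 272/2625 = 0.89638; dN/dt = 0.44 × 272 × 0.89638 = 107.28.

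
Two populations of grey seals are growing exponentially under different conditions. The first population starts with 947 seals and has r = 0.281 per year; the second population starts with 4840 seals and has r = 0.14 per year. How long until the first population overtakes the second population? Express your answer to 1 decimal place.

11.6 years

Set 947·e^(0.281t) = 4840·e^(0.14t).
e^((0.281 − 0.14)t) = 4840/947 → e^(0.141·t) = 5.1109.
0.141·t = ln(5.1109) = 1.6314, so t = 1.6314/0.141 = 11.57.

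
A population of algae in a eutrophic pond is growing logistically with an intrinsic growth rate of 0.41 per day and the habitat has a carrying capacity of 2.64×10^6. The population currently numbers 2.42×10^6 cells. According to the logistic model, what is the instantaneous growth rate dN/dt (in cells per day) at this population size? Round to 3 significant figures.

82700 cells per day

dN/dt = rN(1 − N/K) = 0.41 × 2.42×10^6 × (1 − 2.42×10^6/2.64×10^6).
1 − 2.42×10^6/2.64×10^6 = 0.083333; dN/dt = 0.41 × 2.42×10^6 × 0.083333 = 82683.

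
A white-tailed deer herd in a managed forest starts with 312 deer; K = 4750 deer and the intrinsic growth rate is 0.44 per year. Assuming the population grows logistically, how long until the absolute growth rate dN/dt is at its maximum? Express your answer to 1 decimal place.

6.0 years

Logistic growth is fastest at N = K/2 = 2375.
A = (K − N₀)/N₀ = 14.224. Set K/(1 + A·e^(−rt)) = K/2 → A·e^(−rt) = 1.
e^(−0.44t) = 1/14.224 = 0.0703019, so t = ln(14.224)/0.44 = 2.655/0.44 = 6.034.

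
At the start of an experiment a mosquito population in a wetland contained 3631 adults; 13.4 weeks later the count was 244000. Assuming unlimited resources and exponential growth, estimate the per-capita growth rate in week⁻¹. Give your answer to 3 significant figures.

From N(t) = N₀·e^(rt): e^(r·13.4) = 244000/3631 = 67.199.
r·13.4 = ln(67.199) = 4.2077, so r = 4.2077/13.4 = 0.314.

0.314 per week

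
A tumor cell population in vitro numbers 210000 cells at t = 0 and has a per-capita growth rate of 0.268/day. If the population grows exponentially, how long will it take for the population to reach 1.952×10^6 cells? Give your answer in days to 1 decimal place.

8.3 days

Set N₀·e^(rt) = 1.952×10^6: e^(0.268·t) = 1.952×10^6/210000 = 9.2952.
0.268·t = ln(9.2952) = 2.2295, so t = 2.2295/0.268 = 8.319.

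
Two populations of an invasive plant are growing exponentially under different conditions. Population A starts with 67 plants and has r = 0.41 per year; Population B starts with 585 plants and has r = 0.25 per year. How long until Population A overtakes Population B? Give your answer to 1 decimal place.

Set 67·e^(0.41t) = 585·e^(0.25t).
e^((0.41 − 0.25)t) = 585/67 → e^(0.16·t) = 8.7313.
0.16·t = ln(8.7313) = 2.1669, so t = 2.1669/0.16 = 13.543.

13.5 years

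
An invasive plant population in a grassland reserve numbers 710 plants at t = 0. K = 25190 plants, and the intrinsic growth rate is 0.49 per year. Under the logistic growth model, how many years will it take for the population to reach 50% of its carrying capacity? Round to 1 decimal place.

7.2 years

A = (K − N₀)/N₀ = (25190 − 710)/710 = 34.479.
Solve 25190/(1 + 34.479·e^(−0.49t)) = 12595: 1 + 34.479·e^(−0.49t) = 2, so e^(−0.49t) = 0.0290033.
−0.49·t = ln(0.0290033) = -3.5403, so t = 3.5403/0.49 = 7.2252.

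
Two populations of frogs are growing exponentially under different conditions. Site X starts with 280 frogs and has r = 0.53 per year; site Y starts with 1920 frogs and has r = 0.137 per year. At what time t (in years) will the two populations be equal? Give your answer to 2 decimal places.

Set 280·e^(0.53t) = 1920·e^(0.137t).
e^((0.53 − 0.137)t) = 1920/280 → e^(0.393·t) = 6.8571.
0.393·t = ln(6.8571) = 1.9253, so t = 1.9253/0.393 = 4.899.

4.90 years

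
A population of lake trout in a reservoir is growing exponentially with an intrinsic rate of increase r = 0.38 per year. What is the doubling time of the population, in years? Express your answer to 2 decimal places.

1.82 years

Doubling time t_d = ln(2)/r = 0.6931/0.38 = 1.8241.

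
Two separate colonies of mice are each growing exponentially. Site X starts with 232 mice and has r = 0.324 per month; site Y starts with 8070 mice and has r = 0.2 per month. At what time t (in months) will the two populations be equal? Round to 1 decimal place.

28.6 months

Set 232·e^(0.324t) = 8070·e^(0.2t).
e^((0.324 − 0.2)t) = 8070/232 → e^(0.124·t) = 34.784.
0.124·t = ln(34.784) = 3.5492, so t = 3.5492/0.124 = 28.622.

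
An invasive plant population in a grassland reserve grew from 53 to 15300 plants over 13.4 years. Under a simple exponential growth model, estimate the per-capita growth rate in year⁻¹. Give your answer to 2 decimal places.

From N(t) = N₀·e^(rt): e^(r·13.4) = 15300/53 = 288.68.
r·13.4 = ln(288.68) = 5.6653, so r = 5.6653/13.4 = 0.42278.

0.42 per year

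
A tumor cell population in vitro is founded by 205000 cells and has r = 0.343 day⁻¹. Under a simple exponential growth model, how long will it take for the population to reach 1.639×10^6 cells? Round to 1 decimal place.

Set N₀·e^(rt) = 1.639×10^6: e^(0.343·t) = 1.639×10^6/205000 = 7.9951.
0.343·t = ln(7.9951) = 2.0788, so t = 2.0788/0.343 = 6.0607.

6.1 days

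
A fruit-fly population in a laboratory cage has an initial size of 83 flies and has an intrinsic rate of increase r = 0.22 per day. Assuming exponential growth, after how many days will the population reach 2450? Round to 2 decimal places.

Set N₀·e^(rt) = 2450: e^(0.22·t) = 2450/83 = 29.518.
0.22·t = ln(29.518) = 3.385, so t = 3.385/0.22 = 15.386.

15.39 days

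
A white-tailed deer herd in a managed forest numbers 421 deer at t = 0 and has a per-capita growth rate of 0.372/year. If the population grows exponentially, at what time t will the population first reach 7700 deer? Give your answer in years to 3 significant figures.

7.81 years

Set N₀·e^(rt) = 7700: e^(0.372·t) = 7700/421 = 18.29.
0.372·t = ln(18.29) = 2.9063, so t = 2.9063/0.372 = 7.8127.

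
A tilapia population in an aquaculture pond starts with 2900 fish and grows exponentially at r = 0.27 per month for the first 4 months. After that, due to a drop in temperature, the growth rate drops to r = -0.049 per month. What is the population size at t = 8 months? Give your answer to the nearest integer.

7020 fish

Phase 1: N(4) = 2900·e^(0.27×4) = 2900·e^1.08 = 8539.57.
Phase 2 runs for 8 − 4 = 4 months at r = -0.049.
N(8) = 8539.57·e^(-0.049×4) = 8539.57·e^-0.196 = 7019.63.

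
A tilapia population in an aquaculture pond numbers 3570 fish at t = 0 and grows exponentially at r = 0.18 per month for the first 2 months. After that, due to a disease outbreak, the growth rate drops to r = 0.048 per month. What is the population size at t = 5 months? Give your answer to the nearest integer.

5910 fish

Phase 1: N(2) = 3570·e^(0.18×2) = 3570·e^0.36 = 5116.99.
Phase 2 runs for 5 − 2 = 3 months at r = 0.048.
N(5) = 5116.99·e^(0.048×3) = 5116.99·e^0.144 = 5909.53.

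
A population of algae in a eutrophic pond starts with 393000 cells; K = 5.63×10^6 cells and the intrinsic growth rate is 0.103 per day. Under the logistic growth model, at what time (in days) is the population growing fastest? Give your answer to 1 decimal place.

Logistic growth is fastest at N = K/2 = 2.815×10^6.
A = (K − N₀)/N₀ = 13.326. Set K/(1 + A·e^(−rt)) = K/2 → A·e^(−rt) = 1.
e^(−0.103t) = 1/13.326 = 0.075043, so t = ln(13.326)/0.103 = 2.5897/0.103 = 25.143.

25.1 days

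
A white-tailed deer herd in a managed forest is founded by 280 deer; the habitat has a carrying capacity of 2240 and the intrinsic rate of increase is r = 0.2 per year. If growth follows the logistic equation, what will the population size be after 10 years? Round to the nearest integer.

1150 deer

A = (K − N₀)/N₀ = (2240 − 280)/280 = 7.
N(t) = K/(1 + A·e^(−rt)) = 2240/(1 + 7×e^(−0.2×10)).
e^(−2) = 0.13534; denominator = 1 + 7×0.13534 = 1.9473.
N = 2240/1.9473 = 1150.28.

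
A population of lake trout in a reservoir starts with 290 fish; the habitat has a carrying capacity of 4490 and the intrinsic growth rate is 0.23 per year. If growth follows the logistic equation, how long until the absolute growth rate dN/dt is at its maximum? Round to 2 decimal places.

Logistic growth is fastest at N = K/2 = 2245.
A = (K − N₀)/N₀ = 14.483. Set K/(1 + A·e^(−rt)) = K/2 → A·e^(−rt) = 1.
e^(−0.23t) = 1/14.483 = 0.0690476, so t = ln(14.483)/0.23 = 2.673/0.23 = 11.622.

11.62 years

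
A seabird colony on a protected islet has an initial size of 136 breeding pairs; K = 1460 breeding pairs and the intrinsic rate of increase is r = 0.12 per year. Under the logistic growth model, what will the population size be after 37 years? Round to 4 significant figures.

A = (K − N₀)/N₀ = (1460 − 136)/136 = 9.7353.
N(t) = K/(1 + A·e^(−rt)) = 1460/(1 + 9.7353×e^(−0.12×37)).
e^(−4.44) = 0.011796; denominator = 1 + 9.7353×0.011796 = 1.1148.
N = 1460/1.1148 = 1309.61.

1310 breeding pairs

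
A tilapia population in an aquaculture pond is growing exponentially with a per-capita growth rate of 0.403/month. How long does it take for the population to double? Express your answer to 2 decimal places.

1.72 months

Doubling time t_d = ln(2)/r = 0.6931/0.403 = 1.72.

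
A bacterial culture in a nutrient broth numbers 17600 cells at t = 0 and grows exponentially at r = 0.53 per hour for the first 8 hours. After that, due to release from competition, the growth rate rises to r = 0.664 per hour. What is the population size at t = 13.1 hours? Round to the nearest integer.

Phase 1: N(8) = 17600·e^(0.53×8) = 17600·e^4.24 = 1.221578×10^6.
Phase 2 runs for 13.1 − 8 = 5.1 hours at r = 0.664.
N(13.1) = 1.221578×10^6·e^(0.664×5.1) = 1.221578×10^6·e^3.386 = 3.610905×10^7.

36109053 cells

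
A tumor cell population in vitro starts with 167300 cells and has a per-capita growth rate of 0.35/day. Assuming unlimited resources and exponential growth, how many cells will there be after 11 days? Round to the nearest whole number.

7861939 cells

N(t) = N₀·e^(rt) = 167300 × e^(0.35×11) = 167300 × e^3.85.
e^3.85 ≈ 46.993, so N ≈ 167300 × 46.993 = 7.861939×10^6.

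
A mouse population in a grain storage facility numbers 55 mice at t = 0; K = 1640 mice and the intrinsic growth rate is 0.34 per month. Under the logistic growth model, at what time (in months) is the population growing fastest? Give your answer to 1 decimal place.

9.9 months

Logistic growth is fastest at N = K/2 = 820.
A = (K − N₀)/N₀ = 28.818. Set K/(1 + A·e^(−rt)) = K/2 → A·e^(−rt) = 1.
e^(−0.34t) = 1/28.818 = 0.0347003, so t = ln(28.818)/0.34 = 3.361/0.34 = 9.8853.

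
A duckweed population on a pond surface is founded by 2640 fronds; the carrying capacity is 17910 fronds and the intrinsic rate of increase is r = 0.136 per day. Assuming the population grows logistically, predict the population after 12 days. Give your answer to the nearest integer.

8404 fronds

A = (K − N₀)/N₀ = (17910 − 2640)/2640 = 5.7841.
N(t) = K/(1 + A·e^(−rt)) = 17910/(1 + 5.7841×e^(−0.136×12)).
e^(−1.632) = 0.19554; denominator = 1 + 5.7841×0.19554 = 2.131.
N = 17910/2.131 = 8404.46.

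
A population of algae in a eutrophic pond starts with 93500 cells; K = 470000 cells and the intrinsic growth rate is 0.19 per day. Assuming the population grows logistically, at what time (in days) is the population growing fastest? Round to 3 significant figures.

Logistic growth is fastest at N = K/2 = 235000.
A = (K − N₀)/N₀ = 4.0267. Set K/(1 + A·e^(−rt)) = K/2 → A·e^(−rt) = 1.
e^(−0.19t) = 1/4.0267 = 0.24834, so t = ln(4.0267)/0.19 = 1.393/0.19 = 7.3314.

7.33 days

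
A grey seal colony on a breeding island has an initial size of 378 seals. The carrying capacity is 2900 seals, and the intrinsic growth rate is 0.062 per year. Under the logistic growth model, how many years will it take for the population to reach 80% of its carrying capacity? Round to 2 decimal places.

52.97 years

A = (K − N₀)/N₀ = (2900 − 378)/378 = 6.672.
Solve 2900/(1 + 6.672·e^(−0.062t)) = 2320: 1 + 6.672·e^(−0.062t) = 1.25, so e^(−0.062t) = 0.0374703.
−0.062·t = ln(0.0374703) = -3.2842, so t = 3.2842/0.062 = 52.971.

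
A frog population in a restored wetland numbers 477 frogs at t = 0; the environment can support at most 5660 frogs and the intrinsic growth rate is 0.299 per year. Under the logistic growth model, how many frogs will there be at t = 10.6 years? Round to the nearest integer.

A = (K − N₀)/N₀ = (5660 − 477)/477 = 10.866.
N(t) = K/(1 + A·e^(−rt)) = 5660/(1 + 10.866×e^(−0.299×10.6)).
e^(−3.169) = 0.042029; denominator = 1 + 10.866×0.042029 = 1.4567.
N = 5660/1.4567 = 3885.55.

3886 frogs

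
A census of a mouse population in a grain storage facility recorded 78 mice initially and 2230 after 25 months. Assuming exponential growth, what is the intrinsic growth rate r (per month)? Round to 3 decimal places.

From N(t) = N₀·e^(rt): e^(r·25) = 2230/78 = 28.59.
r·25 = ln(28.59) = 3.353, so r = 3.353/25 = 0.13412.

0.134 per month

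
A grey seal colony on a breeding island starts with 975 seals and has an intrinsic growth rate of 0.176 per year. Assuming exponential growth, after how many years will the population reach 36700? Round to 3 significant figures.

20.6 years

Set N₀·e^(rt) = 36700: e^(0.176·t) = 36700/975 = 37.641.
0.176·t = ln(37.641) = 3.6281, so t = 3.6281/0.176 = 20.614.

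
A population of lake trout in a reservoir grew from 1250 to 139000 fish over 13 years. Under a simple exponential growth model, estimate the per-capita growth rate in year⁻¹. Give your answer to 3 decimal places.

From N(t) = N₀·e^(rt): e^(r·13) = 139000/1250 = 111.2.
r·13 = ln(111.2) = 4.7113, so r = 4.7113/13 = 0.36241.

0.362 per year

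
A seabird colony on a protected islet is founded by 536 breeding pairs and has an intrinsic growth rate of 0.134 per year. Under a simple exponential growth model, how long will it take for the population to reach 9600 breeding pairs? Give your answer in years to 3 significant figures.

21.5 years

Set N₀·e^(rt) = 9600: e^(0.134·t) = 9600/536 = 17.91.
0.134·t = ln(17.91) = 2.8854, so t = 2.8854/0.134 = 21.533.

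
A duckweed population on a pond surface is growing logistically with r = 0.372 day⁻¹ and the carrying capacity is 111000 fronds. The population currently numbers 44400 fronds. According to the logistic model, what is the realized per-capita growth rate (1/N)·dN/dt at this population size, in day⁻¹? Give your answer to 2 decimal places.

0.22 per day

(1/N)·dN/dt = r(1 − N/K) = 0.372 × (1 − 44400/111000).
= 0.372 × 0.6 = 0.2232.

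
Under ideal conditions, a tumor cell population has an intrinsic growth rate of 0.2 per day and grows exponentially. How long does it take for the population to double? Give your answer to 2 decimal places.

3.47 days

Doubling time t_d = ln(2)/r = 0.6931/0.2 = 3.4657.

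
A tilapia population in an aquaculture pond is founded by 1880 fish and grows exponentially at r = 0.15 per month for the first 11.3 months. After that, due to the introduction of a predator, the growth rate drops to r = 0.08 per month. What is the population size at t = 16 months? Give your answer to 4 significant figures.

14910 fish

Phase 1: N(11.3) = 1880·e^(0.15×11.3) = 1880·e^1.695 = 10239.7.
Phase 2 runs for 16 − 11.3 = 4.7 months at r = 0.08.
N(16) = 10239.7·e^(0.08×4.7) = 10239.7·e^0.376 = 14913.6.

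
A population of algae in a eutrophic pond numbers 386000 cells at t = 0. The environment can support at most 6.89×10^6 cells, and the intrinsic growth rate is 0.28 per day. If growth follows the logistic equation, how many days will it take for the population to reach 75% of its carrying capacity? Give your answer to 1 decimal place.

14.0 days

A = (K − N₀)/N₀ = (6.89×10^6 − 386000)/386000 = 16.85.
Solve 6.89×10^6/(1 + 16.85·e^(−0.28t)) = 5.1675×10^6: 1 + 16.85·e^(−0.28t) = 1.3333, so e^(−0.28t) = 0.0197827.
−0.28·t = ln(0.0197827) = -3.9229, so t = 3.9229/0.28 = 14.011.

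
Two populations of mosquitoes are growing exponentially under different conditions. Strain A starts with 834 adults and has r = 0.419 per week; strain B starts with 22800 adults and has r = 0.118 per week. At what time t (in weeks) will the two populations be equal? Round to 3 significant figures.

11.0 weeks

Set 834·e^(0.419t) = 22800·e^(0.118t).
e^((0.419 − 0.118)t) = 22800/834 → e^(0.301·t) = 27.338.
0.301·t = ln(27.338) = 3.3083, so t = 3.3083/0.301 = 10.991.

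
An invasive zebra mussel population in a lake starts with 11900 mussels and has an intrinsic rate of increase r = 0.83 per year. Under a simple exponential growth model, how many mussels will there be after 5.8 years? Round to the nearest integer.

1466360 mussels

N(t) = N₀·e^(rt) = 11900 × e^(0.83×5.8) = 11900 × e^4.814.
e^4.814 ≈ 123.22, so N ≈ 11900 × 123.22 = 1.46636×10^6.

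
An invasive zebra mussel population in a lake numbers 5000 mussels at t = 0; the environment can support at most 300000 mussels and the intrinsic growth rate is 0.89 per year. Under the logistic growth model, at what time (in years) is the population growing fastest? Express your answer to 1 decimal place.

4.6 years

Logistic growth is fastest at N = K/2 = 150000.
A = (K − N₀)/N₀ = 59. Set K/(1 + A·e^(−rt)) = K/2 → A·e^(−rt) = 1.
e^(−0.89t) = 1/59 = 0.0169492, so t = ln(59)/0.89 = 4.0775/0.89 = 4.5815.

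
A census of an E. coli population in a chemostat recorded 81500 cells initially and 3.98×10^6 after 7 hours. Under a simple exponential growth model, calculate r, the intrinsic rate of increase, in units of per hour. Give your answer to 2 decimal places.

0.56 per hour

From N(t) = N₀·e^(rt): e^(r·7) = 3.98×10^6/81500 = 48.834.
r·7 = ln(48.834) = 3.8884, so r = 3.8884/7 = 0.55549.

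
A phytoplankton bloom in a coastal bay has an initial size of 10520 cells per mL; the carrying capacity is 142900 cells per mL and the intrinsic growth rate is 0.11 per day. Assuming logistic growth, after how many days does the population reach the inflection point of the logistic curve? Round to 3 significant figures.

23.0 days

Logistic growth is fastest at N = K/2 = 71450.
A = (K − N₀)/N₀ = 12.584. Set K/(1 + A·e^(−rt)) = K/2 → A·e^(−rt) = 1.
e^(−0.11t) = 1/12.584 = 0.0794682, so t = ln(12.584)/0.11 = 2.5324/0.11 = 23.022.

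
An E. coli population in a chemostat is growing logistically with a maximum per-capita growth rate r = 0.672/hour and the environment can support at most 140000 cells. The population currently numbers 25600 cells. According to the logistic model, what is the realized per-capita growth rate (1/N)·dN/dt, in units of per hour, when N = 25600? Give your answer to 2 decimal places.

(1/N)·dN/dt = r(1 − N/K) = 0.672 × (1 − 25600/140000).
= 0.672 × 0.81714 = 0.54912.

0.55 per hour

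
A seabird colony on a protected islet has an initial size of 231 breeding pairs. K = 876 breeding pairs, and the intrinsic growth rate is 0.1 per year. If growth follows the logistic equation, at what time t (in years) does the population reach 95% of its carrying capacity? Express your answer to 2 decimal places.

39.71 years

A = (K − N₀)/N₀ = (876 − 231)/231 = 2.7922.
Solve 876/(1 + 2.7922·e^(−0.1t)) = 832.2: 1 + 2.7922·e^(−0.1t) = 1.0526, so e^(−0.1t) = 0.0188494.
−0.1·t = ln(0.0188494) = -3.9713, so t = 3.9713/0.1 = 39.713.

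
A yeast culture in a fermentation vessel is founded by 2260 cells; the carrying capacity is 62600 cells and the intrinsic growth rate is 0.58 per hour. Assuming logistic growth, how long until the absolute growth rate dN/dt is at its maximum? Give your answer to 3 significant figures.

Logistic growth is fastest at N = K/2 = 31300.
A = (K − N₀)/N₀ = 26.699. Set K/(1 + A·e^(−rt)) = K/2 → A·e^(−rt) = 1.
e^(−0.58t) = 1/26.699 = 0.0374544, so t = ln(26.699)/0.58 = 3.2846/0.58 = 5.6632.

5.66 hours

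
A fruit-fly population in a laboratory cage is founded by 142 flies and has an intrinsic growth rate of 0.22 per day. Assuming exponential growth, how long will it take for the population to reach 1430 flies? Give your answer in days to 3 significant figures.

Set N₀·e^(rt) = 1430: e^(0.22·t) = 1430/142 = 10.07.
0.22·t = ln(10.07) = 2.3096, so t = 2.3096/0.22 = 10.498.

10.5 days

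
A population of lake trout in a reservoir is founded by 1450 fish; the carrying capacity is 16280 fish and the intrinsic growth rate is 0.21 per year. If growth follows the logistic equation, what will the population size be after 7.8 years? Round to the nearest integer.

A = (K − N₀)/N₀ = (16280 − 1450)/1450 = 10.228.
N(t) = K/(1 + A·e^(−rt)) = 16280/(1 + 10.228×e^(−0.21×7.8)).
e^(−1.638) = 0.19437; denominator = 1 + 10.228×0.19437 = 2.9879.
N = 16280/2.9879 = 5448.61.

5449 fish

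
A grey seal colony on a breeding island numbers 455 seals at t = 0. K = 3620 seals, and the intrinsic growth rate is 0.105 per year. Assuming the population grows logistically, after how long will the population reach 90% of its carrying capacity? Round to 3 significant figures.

A = (K − N₀)/N₀ = (3620 − 455)/455 = 6.956.
Solve 3620/(1 + 6.956·e^(−0.105t)) = 3258: 1 + 6.956·e^(−0.105t) = 1.1111, so e^(−0.105t) = 0.0159733.
−0.105·t = ln(0.0159733) = -4.1368, so t = 4.1368/0.105 = 39.398.

39.4 years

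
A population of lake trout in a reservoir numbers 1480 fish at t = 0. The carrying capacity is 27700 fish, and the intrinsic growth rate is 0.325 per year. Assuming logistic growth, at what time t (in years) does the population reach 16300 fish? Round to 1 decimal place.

A = (K − N₀)/N₀ = (27700 − 1480)/1480 = 17.716.
Solve 27700/(1 + 17.716·e^(−0.325t)) = 16300: 1 + 17.716·e^(−0.325t) = 1.6994, so e^(−0.325t) = 0.0394772.
−0.325·t = ln(0.0394772) = -3.232, so t = 3.232/0.325 = 9.9447.

9.9 years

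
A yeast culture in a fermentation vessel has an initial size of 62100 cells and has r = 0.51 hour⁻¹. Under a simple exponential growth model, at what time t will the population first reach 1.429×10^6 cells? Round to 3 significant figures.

Set N₀·e^(rt) = 1.429×10^6: e^(0.51·t) = 1.429×10^6/62100 = 23.011.
0.51·t = ln(23.011) = 3.136, so t = 3.136/0.51 = 6.149.

6.15 hours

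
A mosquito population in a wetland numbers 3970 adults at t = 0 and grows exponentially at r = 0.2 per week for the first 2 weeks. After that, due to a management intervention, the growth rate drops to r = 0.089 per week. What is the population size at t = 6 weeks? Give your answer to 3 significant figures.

8460 adults

Phase 1: N(2) = 3970·e^(0.2×2) = 3970·e^0.4 = 5922.54.
Phase 2 runs for 6 − 2 = 4 weeks at r = 0.089.
N(6) = 5922.54·e^(0.089×4) = 5922.54·e^0.356 = 8455.07.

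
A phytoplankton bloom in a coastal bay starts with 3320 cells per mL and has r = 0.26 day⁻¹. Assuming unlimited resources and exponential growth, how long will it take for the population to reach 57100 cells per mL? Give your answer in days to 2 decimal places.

Set N₀·e^(rt) = 57100: e^(0.26·t) = 57100/3320 = 17.199.
0.26·t = ln(17.199) = 2.8448, so t = 2.8448/0.26 = 10.942.

10.94 days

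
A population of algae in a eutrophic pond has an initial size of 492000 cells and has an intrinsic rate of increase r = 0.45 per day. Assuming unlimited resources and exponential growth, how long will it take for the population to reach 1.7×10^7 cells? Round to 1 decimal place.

7.9 days

Set N₀·e^(rt) = 1.7×10^7: e^(0.45·t) = 1.7×10^7/492000 = 34.553.
0.45·t = ln(34.553) = 3.5425, so t = 3.5425/0.45 = 7.8722.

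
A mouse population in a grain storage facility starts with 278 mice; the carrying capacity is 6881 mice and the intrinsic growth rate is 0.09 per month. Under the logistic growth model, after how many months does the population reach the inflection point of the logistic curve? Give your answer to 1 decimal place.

35.2 months

Logistic growth is fastest at N = K/2 = 3440.5.
A = (K − N₀)/N₀ = 23.752. Set K/(1 + A·e^(−rt)) = K/2 → A·e^(−rt) = 1.
e^(−0.09t) = 1/23.752 = 0.0421021, so t = ln(23.752)/0.09 = 3.1677/0.09 = 35.196.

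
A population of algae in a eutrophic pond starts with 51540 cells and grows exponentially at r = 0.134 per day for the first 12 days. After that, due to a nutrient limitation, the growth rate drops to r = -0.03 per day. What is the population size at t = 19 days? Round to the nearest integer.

208587 cells

Phase 1: N(12) = 51540·e^(0.134×12) = 51540·e^1.608 = 257330.
Phase 2 runs for 19 − 12 = 7 days at r = -0.03.
N(19) = 257330·e^(-0.03×7) = 257330·e^-0.21 = 208587.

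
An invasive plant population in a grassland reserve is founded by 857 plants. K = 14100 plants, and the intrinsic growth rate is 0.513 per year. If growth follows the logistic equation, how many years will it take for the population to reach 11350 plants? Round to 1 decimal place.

A = (K − N₀)/N₀ = (14100 − 857)/857 = 15.453.
Solve 14100/(1 + 15.453·e^(−0.513t)) = 11350: 1 + 15.453·e^(−0.513t) = 1.2423, so e^(−0.513t) = 0.0156795.
−0.513·t = ln(0.0156795) = -4.1554, so t = 4.1554/0.513 = 8.1002.

8.1 years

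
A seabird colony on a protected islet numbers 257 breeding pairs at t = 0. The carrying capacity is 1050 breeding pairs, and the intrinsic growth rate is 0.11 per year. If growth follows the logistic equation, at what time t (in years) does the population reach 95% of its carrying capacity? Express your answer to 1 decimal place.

A = (K − N₀)/N₀ = (1050 − 257)/257 = 3.0856.
Solve 1050/(1 + 3.0856·e^(−0.11t)) = 997.5: 1 + 3.0856·e^(−0.11t) = 1.0526, so e^(−0.11t) = 0.0170571.
−0.11·t = ln(0.0170571) = -4.0712, so t = 4.0712/0.11 = 37.011.

37.0 years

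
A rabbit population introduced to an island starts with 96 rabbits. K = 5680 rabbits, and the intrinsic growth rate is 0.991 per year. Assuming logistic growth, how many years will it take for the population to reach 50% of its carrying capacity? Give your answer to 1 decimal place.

A = (K − N₀)/N₀ = (5680 − 96)/96 = 58.167.
Solve 5680/(1 + 58.167·e^(−0.991t)) = 2840: 1 + 58.167·e^(−0.991t) = 2, so e^(−0.991t) = 0.017192.
−0.991·t = ln(0.017192) = -4.0633, so t = 4.0633/0.991 = 4.1002.

4.1 years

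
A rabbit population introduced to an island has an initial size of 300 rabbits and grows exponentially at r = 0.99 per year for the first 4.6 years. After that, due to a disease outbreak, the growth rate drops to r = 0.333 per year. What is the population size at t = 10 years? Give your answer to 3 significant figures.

Phase 1: N(4.6) = 300·e^(0.99×4.6) = 300·e^4.554 = 28503.5.
Phase 2 runs for 10 − 4.6 = 5.4 years at r = 0.333.
N(10) = 28503.5·e^(0.333×5.4) = 28503.5·e^1.798 = 172126.

172000 rabbits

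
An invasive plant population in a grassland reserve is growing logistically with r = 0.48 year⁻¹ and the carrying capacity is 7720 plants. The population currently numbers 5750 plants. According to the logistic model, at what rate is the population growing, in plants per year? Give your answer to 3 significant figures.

dN/dt = rN(1 − N/K) = 0.48 × 5750 × (1 − 5750/7720).
1 − 5750/7720 = 0.25518; dN/dt = 0.48 × 5750 × 0.25518 = 704.3.

704 plants per year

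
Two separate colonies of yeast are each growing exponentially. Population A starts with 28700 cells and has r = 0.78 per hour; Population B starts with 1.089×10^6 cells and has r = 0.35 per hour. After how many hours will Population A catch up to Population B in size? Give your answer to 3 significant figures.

8.46 hours

Set 28700·e^(0.78t) = 1.089×10^6·e^(0.35t).
e^((0.78 − 0.35)t) = 1.089×10^6/28700 → e^(0.43·t) = 37.944.
0.43·t = ln(37.944) = 3.6361, so t = 3.6361/0.43 = 8.4561.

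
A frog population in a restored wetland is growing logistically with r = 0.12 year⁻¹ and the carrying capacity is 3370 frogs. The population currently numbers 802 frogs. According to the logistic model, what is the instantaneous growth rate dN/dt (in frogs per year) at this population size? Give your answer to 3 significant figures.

dN/dt = rN(1 − N/K) = 0.12 × 802 × (1 − 802/3370).
1 − 802/3370 = 0.76202; dN/dt = 0.12 × 802 × 0.76202 = 73.337.

73.3 frogs per year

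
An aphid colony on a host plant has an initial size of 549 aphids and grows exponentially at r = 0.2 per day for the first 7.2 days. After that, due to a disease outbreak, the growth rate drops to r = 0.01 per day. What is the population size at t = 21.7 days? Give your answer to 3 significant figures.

Phase 1: N(7.2) = 549·e^(0.2×7.2) = 549·e^1.44 = 2317.16.
Phase 2 runs for 21.7 − 7.2 = 14.5 days at r = 0.01.
N(21.7) = 2317.16·e^(0.01×14.5) = 2317.16·e^0.145 = 2678.73.

2680 aphids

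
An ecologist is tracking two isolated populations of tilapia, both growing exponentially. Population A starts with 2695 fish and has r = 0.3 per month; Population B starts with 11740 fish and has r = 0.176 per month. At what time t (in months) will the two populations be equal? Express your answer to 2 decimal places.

11.87 months

Set 2695·e^(0.3t) = 11740·e^(0.176t).
e^((0.3 − 0.176)t) = 11740/2695 → e^(0.124·t) = 4.3562.
0.124·t = ln(4.3562) = 1.4716, so t = 1.4716/0.124 = 11.868.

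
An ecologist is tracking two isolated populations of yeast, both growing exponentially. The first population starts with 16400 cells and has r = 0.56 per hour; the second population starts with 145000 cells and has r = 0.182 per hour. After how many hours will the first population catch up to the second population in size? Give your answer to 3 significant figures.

5.77 hours

Set 16400·e^(0.56t) = 145000·e^(0.182t).
e^((0.56 − 0.182)t) = 145000/16400 → e^(0.378·t) = 8.8415.
0.378·t = ln(8.8415) = 2.1795, so t = 2.1795/0.378 = 5.7657.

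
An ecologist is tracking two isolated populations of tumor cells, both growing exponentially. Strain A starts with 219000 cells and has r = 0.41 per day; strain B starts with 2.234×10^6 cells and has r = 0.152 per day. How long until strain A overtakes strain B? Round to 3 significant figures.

9.00 days

Set 219000·e^(0.41t) = 2.234×10^6·e^(0.152t).
e^((0.41 − 0.152)t) = 2.234×10^6/219000 → e^(0.258·t) = 10.201.
0.258·t = ln(10.201) = 2.3225, so t = 2.3225/0.258 = 9.0018.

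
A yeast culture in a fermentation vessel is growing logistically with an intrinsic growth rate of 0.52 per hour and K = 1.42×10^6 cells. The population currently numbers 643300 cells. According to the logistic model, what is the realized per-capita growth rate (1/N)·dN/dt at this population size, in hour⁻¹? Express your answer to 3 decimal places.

(1/N)·dN/dt = r(1 − N/K) = 0.52 × (1 − 643300/1.42×10^6).
= 0.52 × 0.54697 = 0.28443.

0.284 per hour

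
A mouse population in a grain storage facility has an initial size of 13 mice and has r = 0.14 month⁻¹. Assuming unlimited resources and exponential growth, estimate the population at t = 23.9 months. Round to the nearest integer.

N(t) = N₀·e^(rt) = 13 × e^(0.14×23.9) = 13 × e^3.346.
e^3.346 ≈ 28.389, so N ≈ 13 × 28.389 = 369.056.

369 mice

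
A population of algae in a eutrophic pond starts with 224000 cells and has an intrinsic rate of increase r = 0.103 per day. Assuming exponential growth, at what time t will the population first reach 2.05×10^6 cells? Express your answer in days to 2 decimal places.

Set N₀·e^(rt) = 2.05×10^6: e^(0.103·t) = 2.05×10^6/224000 = 9.1518.
0.103·t = ln(9.1518) = 2.2139, so t = 2.2139/0.103 = 21.495.

21.49 days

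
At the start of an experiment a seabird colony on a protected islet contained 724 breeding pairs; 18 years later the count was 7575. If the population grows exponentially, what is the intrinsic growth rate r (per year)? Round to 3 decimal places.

0.130 per year

From N(t) = N₀·e^(rt): e^(r·18) = 7575/724 = 10.463.
r·18 = ln(10.463) = 2.3478, so r = 2.3478/18 = 0.13043.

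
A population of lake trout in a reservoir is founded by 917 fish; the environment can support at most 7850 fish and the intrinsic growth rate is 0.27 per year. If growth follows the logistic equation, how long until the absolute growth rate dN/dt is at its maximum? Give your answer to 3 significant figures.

7.49 years

Logistic growth is fastest at N = K/2 = 3925.
A = (K − N₀)/N₀ = 7.5605. Set K/(1 + A·e^(−rt)) = K/2 → A·e^(−rt) = 1.
e^(−0.27t) = 1/7.5605 = 0.132266, so t = ln(7.5605)/0.27 = 2.0229/0.27 = 7.4924.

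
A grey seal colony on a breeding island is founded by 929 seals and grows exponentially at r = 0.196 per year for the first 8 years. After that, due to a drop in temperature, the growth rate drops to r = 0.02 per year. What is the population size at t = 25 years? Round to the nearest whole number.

6261 seals

Phase 1: N(8) = 929·e^(0.196×8) = 929·e^1.568 = 4456.45.
Phase 2 runs for 25 − 8 = 17 years at r = 0.02.
N(25) = 4456.45·e^(0.02×17) = 4456.45·e^0.34 = 6261.08.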